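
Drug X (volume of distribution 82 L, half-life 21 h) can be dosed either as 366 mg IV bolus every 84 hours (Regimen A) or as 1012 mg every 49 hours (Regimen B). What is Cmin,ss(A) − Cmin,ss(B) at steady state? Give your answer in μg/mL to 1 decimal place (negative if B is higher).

Regimen A: f = (1/2)^(84/21) ≈ 0.0625; Cmin,ss = (366/82)·f/(1−f) ≈ 0.298 μg/mL.
Regimen B: f = (1/2)^(49/21) ≈ 0.1984; Cmin,ss = (1012/82)·f/(1−f) ≈ 3.055 μg/mL.
Difference ≈ 0.298 − 3.055 ≈ -2.757 μg/mL.

-2.8 μg/mL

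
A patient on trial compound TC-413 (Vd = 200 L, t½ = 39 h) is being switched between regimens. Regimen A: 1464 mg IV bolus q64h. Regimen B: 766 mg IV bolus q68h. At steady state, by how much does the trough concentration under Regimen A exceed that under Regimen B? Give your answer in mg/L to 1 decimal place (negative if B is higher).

1.8 mg/L

Regimen A: f = (1/2)^(64/39) ≈ 0.3206; Cmin,ss = (1464/200)·f/(1−f) ≈ 3.454 mg/L.
Regimen B: f = (1/2)^(68/39) ≈ 0.2986; Cmin,ss = (766/200)·f/(1−f) ≈ 1.631 mg/L.
Difference ≈ 3.454 − 1.631 ≈ 1.823 mg/L.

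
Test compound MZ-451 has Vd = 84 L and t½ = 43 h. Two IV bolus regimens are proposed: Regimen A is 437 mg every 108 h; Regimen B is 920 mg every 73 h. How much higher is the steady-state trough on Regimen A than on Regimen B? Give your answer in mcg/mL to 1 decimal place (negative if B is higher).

-3.8 mcg/mL

Regimen A: f = (1/2)^(108/43) ≈ 0.1754; Cmin,ss = (437/84)·f/(1−f) ≈ 1.107 mcg/mL.
Regimen B: f = (1/2)^(73/43) ≈ 0.3083; Cmin,ss = (920/84)·f/(1−f) ≈ 4.882 mcg/mL.
Difference ≈ 1.107 − 4.882 ≈ -3.775 mcg/mL.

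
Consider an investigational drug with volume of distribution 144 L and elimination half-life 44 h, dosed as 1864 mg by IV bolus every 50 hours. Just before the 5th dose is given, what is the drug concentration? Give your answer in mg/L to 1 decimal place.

f = (1/2)^(τ/t½) = (1/2)^(50/44) ≈ 0.4549.
C₀ = D/Vd = 1864/144 ≈ 12.944 mg/L.
Before the 5th dose, 4 doses have been given. Superposition: Cmin = C₀·(f + f² + … + f^4).
≈ 12.944 × (0.4549 + 0.2069 + 0.0941 + 0.0428) ≈ 12.944 × 0.7987 ≈ 10.338 mg/L.

10.3 mg/L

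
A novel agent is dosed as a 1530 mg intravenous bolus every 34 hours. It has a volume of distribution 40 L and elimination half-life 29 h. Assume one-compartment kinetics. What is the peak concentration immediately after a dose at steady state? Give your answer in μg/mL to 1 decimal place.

68.8 μg/mL

τ/t½ = 34/29 ≈ 1.1724, so fraction remaining f = (1/2)^(34/29) ≈ 0.4437.
At steady state, accumulation factor R = 1/(1 − e^(−kτ)) ≈ 1.7976.
Each bolus raises the concentration by D/Vd = 1530/40 ≈ 38.250 μg/mL.
Steady-state peak Cmax,ss = C₀·R ≈ 38.250 × 1.7976 ≈ 68.758 μg/mL.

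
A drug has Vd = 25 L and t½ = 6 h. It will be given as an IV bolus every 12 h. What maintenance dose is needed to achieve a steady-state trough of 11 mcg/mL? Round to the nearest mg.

825 mg

τ/t½ = 12/6 ≈ 2, so f = (1/2)^(12/6) ≈ 0.250000.
Cmin,ss = (D/Vd)·f/(1−f), so D = Cmin,ss·Vd·(1−f)/f.
D = 11 × 25 × (1−f)/f ≈ 11 × 25 × 3.00000 ≈ 825.00 mg.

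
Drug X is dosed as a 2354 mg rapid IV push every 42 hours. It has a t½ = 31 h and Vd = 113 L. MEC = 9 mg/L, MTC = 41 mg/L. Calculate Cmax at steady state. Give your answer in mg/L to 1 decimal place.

Over one 42-h interval, 42/31 ≈ 1.3548 half-lives elapse, leaving f ≈ 0.3910 of each dose.
At steady state, accumulation factor R = 1/(1 − e^(−kτ)) ≈ 1.6420.
Each bolus raises the concentration by D/Vd = 2354/113 ≈ 20.832 mg/L.
Cmax,ss = C₀/(1 − f) ≈ 20.832/0.6090 ≈ 34.207 mg/L.
Peak 34.2 mg/L vs MTC 41 mg/L: below toxic threshold.

34.2 mg/L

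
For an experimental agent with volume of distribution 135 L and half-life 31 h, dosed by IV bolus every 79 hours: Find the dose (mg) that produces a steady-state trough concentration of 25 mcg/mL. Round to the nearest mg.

τ/t½ = 79/31 ≈ 2.5484, so f = (1/2)^(79/31) ≈ 0.170946.
Cmin,ss = (D/Vd)·f/(1−f), so D = Cmin,ss·Vd·(1−f)/f.
D = 25 × 135 × (1−f)/f ≈ 25 × 135 × 4.84980 ≈ 16368.08 mg.

16368 mg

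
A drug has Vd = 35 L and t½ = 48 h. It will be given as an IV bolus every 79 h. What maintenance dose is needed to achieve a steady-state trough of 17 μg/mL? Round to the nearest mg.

τ/t½ = 79/48 ≈ 1.6458, so f = (1/2)^(79/48) ≈ 0.319562.
Cmin,ss = (D/Vd)·f/(1−f), so D = Cmin,ss·Vd·(1−f)/f.
D = 17 × 35 × (1−f)/f ≈ 17 × 35 × 2.12928 ≈ 1266.92 mg.

1267 mg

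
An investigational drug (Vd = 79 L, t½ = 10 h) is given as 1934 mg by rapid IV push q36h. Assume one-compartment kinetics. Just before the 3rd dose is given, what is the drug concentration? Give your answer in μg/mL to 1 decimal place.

f = (1/2)^(τ/t½) = (1/2)^(36/10) ≈ 0.0825.
C₀ = D/Vd = 1934/79 ≈ 24.481 μg/mL.
Before the 3rd dose, 2 doses have been given. Superposition: Cmin = C₀·(f + f²).
≈ 24.481 × (0.0825 + 0.0068) ≈ 24.481 × 0.0893 ≈ 2.186 μg/mL.

2.2 μg/mL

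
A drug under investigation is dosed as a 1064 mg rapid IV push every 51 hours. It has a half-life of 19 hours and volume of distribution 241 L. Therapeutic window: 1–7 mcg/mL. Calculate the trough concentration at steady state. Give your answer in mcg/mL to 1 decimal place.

Over one 51-h interval, 51/19 ≈ 2.6842 half-lives elapse, leaving f ≈ 0.1556 of each dose.
Each bolus raises the concentration by D/Vd = 1064/241 ≈ 4.415 mcg/mL.
Steady-state trough Cmin,ss = C₀·f/(1−f) ≈ 4.415 × 0.1556/0.8444 ≈ 0.814 mcg/mL.
Trough 0.8 mcg/mL vs MEC 1 mcg/mL: subtherapeutic.

0.8 mcg/mL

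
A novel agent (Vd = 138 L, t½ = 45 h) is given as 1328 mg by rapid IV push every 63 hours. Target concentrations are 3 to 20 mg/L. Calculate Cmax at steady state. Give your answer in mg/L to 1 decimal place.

τ/t½ = 63/45 ≈ 1.4, so fraction remaining f = (1/2)^(63/45) ≈ 0.3789.
At steady state, accumulation factor R = 1/(1 − e^(−kτ)) ≈ 1.6100.
Each bolus raises the concentration by D/Vd = 1328/138 ≈ 9.623 mg/L.
Steady-state peak Cmax,ss = C₀·R ≈ 9.623 × 1.6100 ≈ 15.493 mg/L.
Peak 15.5 mg/L vs MTC 20 mg/L: below toxic threshold.

15.5 mg/L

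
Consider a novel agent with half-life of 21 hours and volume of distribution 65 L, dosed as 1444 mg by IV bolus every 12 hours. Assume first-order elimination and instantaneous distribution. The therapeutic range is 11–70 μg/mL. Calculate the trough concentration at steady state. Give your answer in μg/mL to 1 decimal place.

Over one 12-h interval, 12/21 ≈ 0.57143 half-lives elapse, leaving f ≈ 0.6730 of each dose.
Accumulation ratio R = 1/(1 − f) ≈ 1/0.3270 ≈ 3.0581.
Single-dose peak C₀ = D/Vd = 1444/65 ≈ 22.215 μg/mL.
Steady-state peak Cmax,ss = C₀·R ≈ 22.215 × 3.0581 ≈ 67.936 μg/mL.
One interval later, Cmin,ss = Cmax,ss·e^(−kτ) ≈ 67.936 × 0.6730 ≈ 45.721 μg/mL.
Trough 45.7 μg/mL vs MEC 11 μg/mL: adequate.

45.7 μg/mL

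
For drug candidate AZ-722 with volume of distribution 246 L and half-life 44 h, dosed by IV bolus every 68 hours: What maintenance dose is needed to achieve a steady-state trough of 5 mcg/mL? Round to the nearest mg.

τ/t½ = 68/44 ≈ 1.5455, so f = (1/2)^(68/44) ≈ 0.342588.
Cmin,ss = (D/Vd)·f/(1−f), so D = Cmin,ss·Vd·(1−f)/f.
D = 5 × 246 × (1−f)/f ≈ 5 × 246 × 1.91896 ≈ 2360.32 mg.

2360 mg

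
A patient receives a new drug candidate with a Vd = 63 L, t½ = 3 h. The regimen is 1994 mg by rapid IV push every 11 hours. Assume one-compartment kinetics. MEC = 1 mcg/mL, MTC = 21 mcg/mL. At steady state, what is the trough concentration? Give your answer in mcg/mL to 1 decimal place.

2.7 mcg/mL

Over one 11-h interval, 11/3 ≈ 3.6667 half-lives elapse, leaving f ≈ 0.0787 of each dose.
Single-dose peak C₀ = D/Vd = 1994/63 ≈ 31.651 mcg/mL.
Steady-state trough Cmin,ss = C₀·f/(1−f) ≈ 31.651 × 0.0787/0.9213 ≈ 2.704 mcg/mL.
Trough 2.7 mcg/mL vs MEC 1 mcg/mL: adequate.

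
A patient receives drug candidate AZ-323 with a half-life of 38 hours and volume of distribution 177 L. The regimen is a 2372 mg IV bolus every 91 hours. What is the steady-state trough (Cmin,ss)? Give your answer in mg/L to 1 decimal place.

3.1 mg/L

k = ln2/t½ = ln2/38 ≈ 0.018241 h⁻¹; fraction remaining f = e^(−kτ) = e^(−0.018241×91) ≈ 0.1902.
Single-dose peak C₀ = D/Vd = 2372/177 ≈ 13.401 mg/L.
Steady-state trough Cmin,ss = C₀·f/(1−f) ≈ 13.401 × 0.1902/0.8098 ≈ 3.148 mg/L.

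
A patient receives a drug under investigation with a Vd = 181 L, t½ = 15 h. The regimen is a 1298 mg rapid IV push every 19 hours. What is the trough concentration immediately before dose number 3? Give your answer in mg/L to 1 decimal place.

f = (1/2)^(τ/t½) = (1/2)^(19/15) ≈ 0.4156.
C₀ = D/Vd = 1298/181 ≈ 7.171 mg/L.
Before the 3rd dose, 2 doses have been given. Superposition: Cmin = C₀·(f + f²).
≈ 7.171 × (0.4156 + 0.1727) ≈ 7.171 × 0.5883 ≈ 4.219 mg/L.

4.2 mg/L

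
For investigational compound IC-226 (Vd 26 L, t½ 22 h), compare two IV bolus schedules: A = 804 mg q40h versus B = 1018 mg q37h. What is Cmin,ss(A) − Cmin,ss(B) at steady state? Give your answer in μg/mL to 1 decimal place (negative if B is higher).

Regimen A: f = (1/2)^(40/22) ≈ 0.2836; Cmin,ss = (804/26)·f/(1−f) ≈ 12.241 μg/mL.
Regimen B: f = (1/2)^(37/22) ≈ 0.3117; Cmin,ss = (1018/26)·f/(1−f) ≈ 17.731 μg/mL.
Difference ≈ 12.241 − 17.731 ≈ -5.490 μg/mL.

-5.5 μg/mL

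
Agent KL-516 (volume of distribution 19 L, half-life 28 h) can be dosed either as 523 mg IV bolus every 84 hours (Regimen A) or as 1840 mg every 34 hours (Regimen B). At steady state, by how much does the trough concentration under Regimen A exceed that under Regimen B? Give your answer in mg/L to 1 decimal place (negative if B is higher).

-69.4 mg/L

Regimen A: f = (1/2)^(84/28) ≈ 0.1250; Cmin,ss = (523/19)·f/(1−f) ≈ 3.932 mg/L.
Regimen B: f = (1/2)^(34/28) ≈ 0.4310; Cmin,ss = (1840/19)·f/(1−f) ≈ 73.355 mg/L.
Difference ≈ 3.932 − 73.355 ≈ -69.423 mg/L.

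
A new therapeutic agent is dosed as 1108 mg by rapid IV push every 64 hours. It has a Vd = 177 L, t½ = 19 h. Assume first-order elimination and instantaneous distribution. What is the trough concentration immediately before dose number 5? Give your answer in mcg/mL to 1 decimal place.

0.7 mcg/mL

f = (1/2)^(τ/t½) = (1/2)^(64/19) ≈ 0.0968.
C₀ = D/Vd = 1108/177 ≈ 6.260 mcg/mL.
Before the 5th dose, 4 doses have been given. Superposition: Cmin = C₀·(f + f² + … + f^4).
≈ 6.260 × (0.0968 + 0.0094 + 0.0009 + 0.0001) ≈ 6.260 × 0.1072 ≈ 0.671 mcg/mL.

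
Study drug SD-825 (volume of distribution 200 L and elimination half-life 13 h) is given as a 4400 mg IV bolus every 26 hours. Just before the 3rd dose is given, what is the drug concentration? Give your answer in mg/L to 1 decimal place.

f = (1/2)^(τ/t½) = (1/2)^(26/13) ≈ 0.2500.
C₀ = D/Vd = 4400/200 ≈ 22.000 mg/L.
Before the 3rd dose, 2 doses have been given. Superposition: Cmin = C₀·(f + f²).
≈ 22.000 × (0.2500 + 0.0625) ≈ 22.000 × 0.3125 ≈ 6.875 mg/L.

6.9 mg/L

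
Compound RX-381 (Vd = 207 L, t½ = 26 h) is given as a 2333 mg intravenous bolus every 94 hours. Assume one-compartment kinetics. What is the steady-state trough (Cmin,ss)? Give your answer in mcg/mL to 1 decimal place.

1.0 mcg/mL

Over one 94-h interval, 94/26 ≈ 3.6154 half-lives elapse, leaving f ≈ 0.0816 of each dose.
At steady state, accumulation factor R = 1/(1 − e^(−kτ)) ≈ 1.0889.
Each bolus raises the concentration by D/Vd = 2333/207 ≈ 11.271 mcg/mL.
Cmax,ss = C₀/(1 − f) ≈ 11.271/0.9184 ≈ 12.272 mcg/mL.
One interval later, Cmin,ss = Cmax,ss·e^(−kτ) ≈ 12.272 × 0.0816 ≈ 1.001 mcg/mL.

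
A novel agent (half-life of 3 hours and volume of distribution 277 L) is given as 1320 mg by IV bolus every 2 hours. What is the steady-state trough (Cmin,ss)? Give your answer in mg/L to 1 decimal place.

τ/t½ = 2/3 ≈ 0.66667, so fraction remaining f = (1/2)^(2/3) ≈ 0.6300.
At steady state, accumulation factor R = 1/(1 − e^(−kτ)) ≈ 2.7027.
Each bolus raises the concentration by D/Vd = 1320/277 ≈ 4.765 mg/L.
Steady-state peak Cmax,ss = C₀·R ≈ 4.765 × 2.7027 ≈ 12.878 mg/L.
Steady-state trough Cmin,ss = Cmax,ss·f ≈ 12.878 × 0.6300 ≈ 8.113 mg/L.

8.1 mg/L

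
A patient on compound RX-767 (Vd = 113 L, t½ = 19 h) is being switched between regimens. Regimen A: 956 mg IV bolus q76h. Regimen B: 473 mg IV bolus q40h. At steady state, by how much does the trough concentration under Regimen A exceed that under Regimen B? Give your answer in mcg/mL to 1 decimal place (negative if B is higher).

-0.7 mcg/mL

Regimen A: f = (1/2)^(76/19) ≈ 0.0625; Cmin,ss = (956/113)·f/(1−f) ≈ 0.564 mcg/mL.
Regimen B: f = (1/2)^(40/19) ≈ 0.2324; Cmin,ss = (473/113)·f/(1−f) ≈ 1.267 mcg/mL.
Difference ≈ 0.564 − 1.267 ≈ -0.703 mcg/mL.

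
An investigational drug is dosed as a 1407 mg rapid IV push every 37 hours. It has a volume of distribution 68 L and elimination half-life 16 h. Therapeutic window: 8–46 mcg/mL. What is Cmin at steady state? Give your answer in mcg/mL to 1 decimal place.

5.2 mcg/mL

k = ln2/t½ = ln2/16 ≈ 0.043322 h⁻¹; fraction remaining f = e^(−kτ) = e^(−0.043322×37) ≈ 0.2013.
Accumulation ratio R = 1/(1 − f) ≈ 1/0.7987 ≈ 1.2520.
Single-dose peak C₀ = D/Vd = 1407/68 ≈ 20.691 mcg/mL.
Steady-state peak Cmax,ss = C₀·R ≈ 20.691 × 1.2520 ≈ 25.905 mcg/mL.
Steady-state trough Cmin,ss = Cmax,ss·f ≈ 25.905 × 0.2013 ≈ 5.215 mcg/mL.
Trough 5.2 mcg/mL vs MEC 8 mcg/mL: subtherapeutic.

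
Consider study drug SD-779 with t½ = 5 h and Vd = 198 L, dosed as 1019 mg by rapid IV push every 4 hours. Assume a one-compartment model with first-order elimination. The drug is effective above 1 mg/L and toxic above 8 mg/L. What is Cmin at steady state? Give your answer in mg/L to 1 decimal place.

τ/t½ = 4/5 ≈ 0.8, so fraction remaining f = (1/2)^(4/5) ≈ 0.5743.
Each bolus raises the concentration by D/Vd = 1019/198 ≈ 5.146 mg/L.
Steady-state trough Cmin,ss = C₀·f/(1−f) ≈ 5.146 × 0.5743/0.4257 ≈ 6.942 mg/L.
Trough 6.9 mg/L vs MEC 1 mg/L: adequate.

6.9 mg/L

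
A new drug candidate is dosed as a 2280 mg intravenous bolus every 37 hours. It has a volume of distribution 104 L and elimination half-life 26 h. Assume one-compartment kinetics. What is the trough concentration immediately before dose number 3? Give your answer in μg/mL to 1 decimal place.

11.2 μg/mL

f = (1/2)^(τ/t½) = (1/2)^(37/26) ≈ 0.3729.
C₀ = D/Vd = 2280/104 ≈ 21.923 μg/mL.
Before the 3rd dose, 2 doses have been given. Superposition: Cmin = C₀·(f + f²).
≈ 21.923 × (0.3729 + 0.1391) ≈ 21.923 × 0.5120 ≈ 11.225 μg/mL.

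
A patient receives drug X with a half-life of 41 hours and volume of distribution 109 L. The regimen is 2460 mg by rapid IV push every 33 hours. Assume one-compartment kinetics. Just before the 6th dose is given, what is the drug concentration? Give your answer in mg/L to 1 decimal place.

28.4 mg/L

f = (1/2)^(τ/t½) = (1/2)^(33/41) ≈ 0.5724.
C₀ = D/Vd = 2460/109 ≈ 22.569 mg/L.
Before the 6th dose, 5 doses have been given. Superposition: Cmin = C₀·(f + f² + … + f^5).
≈ 22.569 × (0.5724 + 0.3276 + 0.1875 + 0.1073 + 0.0614) ≈ 22.569 × 1.2562 ≈ 28.351 mg/L.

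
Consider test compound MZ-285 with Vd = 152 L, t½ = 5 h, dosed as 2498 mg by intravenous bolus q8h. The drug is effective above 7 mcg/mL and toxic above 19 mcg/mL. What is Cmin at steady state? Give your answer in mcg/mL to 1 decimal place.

k = ln2/t½ = ln2/5 ≈ 0.138629 h⁻¹; fraction remaining f = e^(−kτ) = e^(−0.138629×8) ≈ 0.3299.
At steady state, accumulation factor R = 1/(1 − e^(−kτ)) ≈ 1.4923.
Each bolus raises the concentration by D/Vd = 2498/152 ≈ 16.434 mcg/mL.
Cmax,ss = C₀/(1 − f) ≈ 16.434/0.6701 ≈ 24.525 mcg/mL.
One interval later, Cmin,ss = Cmax,ss·e^(−kτ) ≈ 24.525 × 0.3299 ≈ 8.091 mcg/mL.
Trough 8.1 mcg/mL vs MEC 7 mcg/mL: adequate.

8.1 mcg/mL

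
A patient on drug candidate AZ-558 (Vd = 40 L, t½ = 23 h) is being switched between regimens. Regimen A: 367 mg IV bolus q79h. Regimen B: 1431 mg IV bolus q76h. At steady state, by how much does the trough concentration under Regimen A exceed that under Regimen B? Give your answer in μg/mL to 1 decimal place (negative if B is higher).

Regimen A: f = (1/2)^(79/23) ≈ 0.0925; Cmin,ss = (367/40)·f/(1−f) ≈ 0.935 μg/mL.
Regimen B: f = (1/2)^(76/23) ≈ 0.1012; Cmin,ss = (1431/40)·f/(1−f) ≈ 4.028 μg/mL.
Difference ≈ 0.935 − 4.028 ≈ -3.093 μg/mL.

-3.1 μg/mL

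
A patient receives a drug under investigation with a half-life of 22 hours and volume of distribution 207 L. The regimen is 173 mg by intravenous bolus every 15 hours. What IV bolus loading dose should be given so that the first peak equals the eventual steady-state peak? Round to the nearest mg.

f = (1/2)^(15/22) ≈ 0.623379; accumulation ratio R = 1/(1−f) ≈ 2.65519.
Loading dose to hit Cmax,ss on first dose: D_load = D_maint·R ≈ 173 × 2.65519 ≈ 459.35 mg.

459 mg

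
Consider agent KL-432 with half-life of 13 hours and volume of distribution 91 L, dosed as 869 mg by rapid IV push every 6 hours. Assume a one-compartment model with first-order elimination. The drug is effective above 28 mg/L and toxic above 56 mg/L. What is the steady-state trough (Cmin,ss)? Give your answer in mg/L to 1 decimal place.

25.3 mg/L

Over one 6-h interval, 6/13 ≈ 0.46154 half-lives elapse, leaving f ≈ 0.7262 of each dose.
Single-dose peak C₀ = D/Vd = 869/91 ≈ 9.549 mg/L.
Steady-state trough Cmin,ss = C₀·f/(1−f) ≈ 9.549 × 0.7262/0.2738 ≈ 25.327 mg/L.
Trough 25.3 mg/L vs MEC 28 mg/L: subtherapeutic.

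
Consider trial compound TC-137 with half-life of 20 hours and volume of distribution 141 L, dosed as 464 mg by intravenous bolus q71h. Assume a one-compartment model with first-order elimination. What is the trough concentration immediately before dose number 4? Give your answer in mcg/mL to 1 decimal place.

f = (1/2)^(τ/t½) = (1/2)^(71/20) ≈ 0.0854.
C₀ = D/Vd = 464/141 ≈ 3.291 mcg/mL.
Before the 4th dose, 3 doses have been given. Superposition: Cmin = C₀·(f + f² + … + f^3).
≈ 3.291 × (0.0854 + 0.0073 + 0.0006) ≈ 3.291 × 0.0933 ≈ 0.307 mcg/mL.

0.3 mcg/mL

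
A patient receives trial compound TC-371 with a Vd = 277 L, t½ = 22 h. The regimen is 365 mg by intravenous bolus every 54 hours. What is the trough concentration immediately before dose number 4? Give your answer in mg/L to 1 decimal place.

0.3 mg/L

f = (1/2)^(τ/t½) = (1/2)^(54/22) ≈ 0.1824.
C₀ = D/Vd = 365/277 ≈ 1.318 mg/L.
Before the 4th dose, 3 doses have been given. Superposition: Cmin = C₀·(f + f² + … + f^3).
≈ 1.318 × (0.1824 + 0.0333 + 0.0061) ≈ 1.318 × 0.2218 ≈ 0.292 mg/L.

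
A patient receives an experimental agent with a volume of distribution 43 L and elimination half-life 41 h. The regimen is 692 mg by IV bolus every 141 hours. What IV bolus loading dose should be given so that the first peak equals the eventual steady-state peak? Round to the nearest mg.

f = (1/2)^(141/41) ≈ 0.092204; accumulation ratio R = 1/(1−f) ≈ 1.10157.
Loading dose to hit Cmax,ss on first dose: D_load = D_maint·R ≈ 692 × 1.10157 ≈ 762.29 mg.

762 mg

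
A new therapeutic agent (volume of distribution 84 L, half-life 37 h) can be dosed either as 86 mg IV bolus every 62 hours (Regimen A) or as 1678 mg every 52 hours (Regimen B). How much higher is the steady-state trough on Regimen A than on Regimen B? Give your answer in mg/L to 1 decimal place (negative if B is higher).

Regimen A: f = (1/2)^(62/37) ≈ 0.3130; Cmin,ss = (86/84)·f/(1−f) ≈ 0.466 mg/L.
Regimen B: f = (1/2)^(52/37) ≈ 0.3775; Cmin,ss = (1678/84)·f/(1−f) ≈ 12.114 mg/L.
Difference ≈ 0.466 − 12.114 ≈ -11.648 mg/L.

-11.6 mg/L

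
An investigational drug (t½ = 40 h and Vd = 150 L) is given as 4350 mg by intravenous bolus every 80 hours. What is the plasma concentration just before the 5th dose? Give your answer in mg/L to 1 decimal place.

f = (1/2)^(τ/t½) = (1/2)^(80/40) ≈ 0.2500.
C₀ = D/Vd = 4350/150 ≈ 29.000 mg/L.
Before the 5th dose, 4 doses have been given. Superposition: Cmin = C₀·(f + f² + … + f^4).
≈ 29.000 × (0.2500 + 0.0625 + 0.0156 + 0.0039) ≈ 29.000 × 0.3320 ≈ 9.628 mg/L.

9.6 mg/L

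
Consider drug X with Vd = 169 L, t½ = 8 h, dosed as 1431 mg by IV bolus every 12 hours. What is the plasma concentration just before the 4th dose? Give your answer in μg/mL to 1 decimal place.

4.4 μg/mL

f = (1/2)^(τ/t½) = (1/2)^(12/8) ≈ 0.3536.
C₀ = D/Vd = 1431/169 ≈ 8.467 μg/mL.
Before the 4th dose, 3 doses have been given. Superposition: Cmin = C₀·(f + f² + … + f^3).
≈ 8.467 × (0.3536 + 0.1250 + 0.0442) ≈ 8.467 × 0.5228 ≈ 4.427 μg/mL.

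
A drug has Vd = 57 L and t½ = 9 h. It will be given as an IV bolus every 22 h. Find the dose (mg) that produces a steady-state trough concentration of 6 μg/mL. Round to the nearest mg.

1520 mg

τ/t½ = 22/9 ≈ 2.4444, so f = (1/2)^(22/9) ≈ 0.183717.
Cmin,ss = (D/Vd)·f/(1−f), so D = Cmin,ss·Vd·(1−f)/f.
D = 6 × 57 × (1−f)/f ≈ 6 × 57 × 4.44315 ≈ 1519.56 mg.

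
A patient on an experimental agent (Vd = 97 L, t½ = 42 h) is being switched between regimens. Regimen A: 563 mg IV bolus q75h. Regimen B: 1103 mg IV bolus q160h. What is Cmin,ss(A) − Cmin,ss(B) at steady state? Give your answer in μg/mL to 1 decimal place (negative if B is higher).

1.5 μg/mL

Regimen A: f = (1/2)^(75/42) ≈ 0.2900; Cmin,ss = (563/97)·f/(1−f) ≈ 2.371 μg/mL.
Regimen B: f = (1/2)^(160/42) ≈ 0.0713; Cmin,ss = (1103/97)·f/(1−f) ≈ 0.873 μg/mL.
Difference ≈ 2.371 − 0.873 ≈ 1.498 μg/mL.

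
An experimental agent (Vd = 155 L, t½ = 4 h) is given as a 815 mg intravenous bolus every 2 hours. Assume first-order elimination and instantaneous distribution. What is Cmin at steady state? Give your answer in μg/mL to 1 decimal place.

k = ln2/t½ = ln2/4 ≈ 0.173287 h⁻¹; fraction remaining f = e^(−kτ) = e^(−0.173287×2) ≈ 0.7071.
Single-dose peak C₀ = D/Vd = 815/155 ≈ 5.258 μg/mL.
Steady-state trough Cmin,ss = C₀·f/(1−f) ≈ 5.258 × 0.7071/0.2929 ≈ 12.694 μg/mL.

12.7 μg/mL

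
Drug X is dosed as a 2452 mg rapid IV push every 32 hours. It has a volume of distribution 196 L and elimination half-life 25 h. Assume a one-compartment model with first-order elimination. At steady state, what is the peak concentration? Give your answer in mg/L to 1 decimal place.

21.3 mg/L

k = ln2/t½ = ln2/25 ≈ 0.027726 h⁻¹; fraction remaining f = e^(−kτ) = e^(−0.027726×32) ≈ 0.4118.
Accumulation ratio R = 1/(1 − f) ≈ 1/0.5882 ≈ 1.7001.
Each bolus raises the concentration by D/Vd = 2452/196 ≈ 12.510 mg/L.
Steady-state peak Cmax,ss = C₀·R ≈ 12.510 × 1.7001 ≈ 21.268 mg/L.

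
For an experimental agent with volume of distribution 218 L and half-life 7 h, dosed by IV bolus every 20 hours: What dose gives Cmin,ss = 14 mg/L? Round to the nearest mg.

τ/t½ = 20/7 ≈ 2.8571, so f = (1/2)^(20/7) ≈ 0.138011.
Cmin,ss = (D/Vd)·f/(1−f), so D = Cmin,ss·Vd·(1−f)/f.
D = 14 × 218 × (1−f)/f ≈ 14 × 218 × 6.24580 ≈ 19062.18 mg.

19062 mg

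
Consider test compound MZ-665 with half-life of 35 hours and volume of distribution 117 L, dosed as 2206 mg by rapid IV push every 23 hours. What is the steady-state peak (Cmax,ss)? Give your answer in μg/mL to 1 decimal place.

Over one 23-h interval, 23/35 ≈ 0.65714 half-lives elapse, leaving f ≈ 0.6341 of each dose.
Accumulation ratio R = 1/(1 − f) ≈ 1/0.3659 ≈ 2.7330.
Each bolus raises the concentration by D/Vd = 2206/117 ≈ 18.855 μg/mL.
Cmax,ss = C₀/(1 − f) ≈ 18.855/0.3659 ≈ 51.530 μg/mL.

51.5 μg/mL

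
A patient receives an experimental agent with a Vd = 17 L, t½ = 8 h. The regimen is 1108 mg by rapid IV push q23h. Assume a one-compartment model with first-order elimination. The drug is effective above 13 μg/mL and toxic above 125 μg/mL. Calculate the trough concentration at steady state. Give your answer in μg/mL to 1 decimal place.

10.3 μg/mL

k = ln2/t½ = ln2/8 ≈ 0.086643 h⁻¹; fraction remaining f = e^(−kτ) = e^(−0.086643×23) ≈ 0.1363.
At steady state, accumulation factor R = 1/(1 − e^(−kτ)) ≈ 1.1578.
Single-dose peak C₀ = D/Vd = 1108/17 ≈ 65.176 μg/mL.
Cmax,ss = C₀/(1 − f) ≈ 65.176/0.8637 ≈ 75.461 μg/mL.
Steady-state trough Cmin,ss = Cmax,ss·f ≈ 75.461 × 0.1363 ≈ 10.285 μg/mL.
Trough 10.3 μg/mL vs MEC 13 μg/mL: subtherapeutic.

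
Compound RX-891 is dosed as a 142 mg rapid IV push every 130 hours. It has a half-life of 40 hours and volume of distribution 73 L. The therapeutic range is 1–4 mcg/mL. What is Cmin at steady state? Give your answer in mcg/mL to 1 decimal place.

k = ln2/t½ = ln2/40 ≈ 0.017329 h⁻¹; fraction remaining f = e^(−kτ) = e^(−0.017329×130) ≈ 0.1051.
Each bolus raises the concentration by D/Vd = 142/73 ≈ 1.945 mcg/mL.
Steady-state trough Cmin,ss = C₀·f/(1−f) ≈ 1.945 × 0.1051/0.8949 ≈ 0.228 mcg/mL.
Trough 0.2 mcg/mL vs MEC 1 mcg/mL: subtherapeutic.

0.2 mcg/mL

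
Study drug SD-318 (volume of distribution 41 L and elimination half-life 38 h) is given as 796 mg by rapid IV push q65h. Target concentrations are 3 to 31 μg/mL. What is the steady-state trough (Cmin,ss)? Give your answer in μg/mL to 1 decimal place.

k = ln2/t½ = ln2/38 ≈ 0.018241 h⁻¹; fraction remaining f = e^(−kτ) = e^(−0.018241×65) ≈ 0.3055.
At steady state, accumulation factor R = 1/(1 − e^(−kτ)) ≈ 1.4399.
Single-dose peak C₀ = D/Vd = 796/41 ≈ 19.415 μg/mL.
Cmax,ss = C₀/(1 − f) ≈ 19.415/0.6945 ≈ 27.955 μg/mL.
One interval later, Cmin,ss = Cmax,ss·e^(−kτ) ≈ 27.955 × 0.3055 ≈ 8.540 μg/mL.
Trough 8.5 μg/mL vs MEC 3 μg/mL: adequate.

8.5 μg/mL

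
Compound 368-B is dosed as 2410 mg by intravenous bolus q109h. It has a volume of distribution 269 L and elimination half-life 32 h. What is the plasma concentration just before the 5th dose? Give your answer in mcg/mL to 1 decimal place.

0.9 mcg/mL

f = (1/2)^(τ/t½) = (1/2)^(109/32) ≈ 0.0943.
C₀ = D/Vd = 2410/269 ≈ 8.959 mcg/mL.
Before the 5th dose, 4 doses have been given. Superposition: Cmin = C₀·(f + f² + … + f^4).
≈ 8.959 × (0.0943 + 0.0089 + 0.0008 + 0.0001) ≈ 8.959 × 0.1041 ≈ 0.933 mcg/mL.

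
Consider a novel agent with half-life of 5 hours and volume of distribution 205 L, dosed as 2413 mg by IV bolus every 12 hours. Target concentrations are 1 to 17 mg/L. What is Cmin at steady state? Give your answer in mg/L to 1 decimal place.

2.8 mg/L

Over one 12-h interval, 12/5 ≈ 2.4 half-lives elapse, leaving f ≈ 0.1895 of each dose.
Accumulation ratio R = 1/(1 − f) ≈ 1/0.8105 ≈ 1.2338.
Single-dose peak C₀ = D/Vd = 2413/205 ≈ 11.771 mg/L.
Cmax,ss = C₀/(1 − f) ≈ 11.771/0.8105 ≈ 14.523 mg/L.
Steady-state trough Cmin,ss = Cmax,ss·f ≈ 14.523 × 0.1895 ≈ 2.752 mg/L.
Trough 2.8 mg/L vs MEC 1 mg/L: adequate.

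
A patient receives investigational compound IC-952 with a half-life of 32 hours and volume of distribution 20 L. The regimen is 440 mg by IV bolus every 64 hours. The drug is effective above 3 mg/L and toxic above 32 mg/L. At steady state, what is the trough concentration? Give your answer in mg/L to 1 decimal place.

The dosing interval is 2 half-lives, so f = 2^(−2) = 0.25.
Accumulation ratio R = 1/(1 − f) = 1/0.75 = 4/3.
Single-dose peak C₀ = D/Vd = 440/20 = 22 mg/L.
Steady-state peak Cmax,ss = C₀·R = 22 × 4/3 ≈ 29.333 mg/L.
Steady-state trough Cmin,ss = Cmax,ss·f ≈ 29.333 × 0.25 ≈ 7.333 mg/L.
Trough 7.3 mg/L vs MEC 3 mg/L: adequate.

7.3 mg/L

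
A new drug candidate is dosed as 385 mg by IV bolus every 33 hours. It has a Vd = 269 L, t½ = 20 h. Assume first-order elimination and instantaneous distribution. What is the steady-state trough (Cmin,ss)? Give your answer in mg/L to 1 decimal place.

0.7 mg/L

k = ln2/t½ = ln2/20 ≈ 0.034657 h⁻¹; fraction remaining f = e^(−kτ) = e^(−0.034657×33) ≈ 0.3186.
Single-dose peak C₀ = D/Vd = 385/269 ≈ 1.431 mg/L.
Steady-state trough Cmin,ss = C₀·f/(1−f) ≈ 1.431 × 0.3186/0.6814 ≈ 0.669 mg/L.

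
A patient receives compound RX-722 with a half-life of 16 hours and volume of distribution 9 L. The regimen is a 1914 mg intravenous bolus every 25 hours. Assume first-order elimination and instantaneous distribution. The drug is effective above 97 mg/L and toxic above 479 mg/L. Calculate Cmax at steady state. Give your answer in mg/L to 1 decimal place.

321.5 mg/L

Over one 25-h interval, 25/16 ≈ 1.5625 half-lives elapse, leaving f ≈ 0.3386 of each dose.
At steady state, accumulation factor R = 1/(1 − e^(−kτ)) ≈ 1.5119.
Each bolus raises the concentration by D/Vd = 1914/9 ≈ 212.667 mg/L.
Cmax,ss = C₀/(1 − f) ≈ 212.667/0.6614 ≈ 321.541 mg/L.
Peak 321.5 mg/L vs MTC 479 mg/L: below toxic threshold.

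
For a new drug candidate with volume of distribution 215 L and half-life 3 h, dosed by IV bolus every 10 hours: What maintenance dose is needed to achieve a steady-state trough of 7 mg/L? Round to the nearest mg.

τ/t½ = 10/3 ≈ 3.3333, so f = (1/2)^(10/3) ≈ 0.099213.
Cmin,ss = (D/Vd)·f/(1−f), so D = Cmin,ss·Vd·(1−f)/f.
D = 7 × 215 × (1−f)/f ≈ 7 × 215 × 9.07932 ≈ 13664.38 mg.

13664 mg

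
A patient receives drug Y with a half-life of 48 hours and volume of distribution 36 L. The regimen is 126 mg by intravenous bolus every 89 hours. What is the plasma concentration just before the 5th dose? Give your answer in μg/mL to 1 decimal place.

1.3 μg/mL

f = (1/2)^(τ/t½) = (1/2)^(89/48) ≈ 0.2766.
C₀ = D/Vd = 126/36 ≈ 3.500 μg/mL.
Before the 5th dose, 4 doses have been given. Superposition: Cmin = C₀·(f + f² + … + f^4).
≈ 3.500 × (0.2766 + 0.0765 + 0.0212 + 0.0059) ≈ 3.500 × 0.3802 ≈ 1.331 μg/mL.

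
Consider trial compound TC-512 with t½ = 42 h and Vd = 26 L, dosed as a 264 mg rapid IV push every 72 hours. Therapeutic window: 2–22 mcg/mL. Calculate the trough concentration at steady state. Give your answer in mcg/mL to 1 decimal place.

τ/t½ = 72/42 ≈ 1.7143, so fraction remaining f = (1/2)^(72/42) ≈ 0.3048.
Single-dose peak C₀ = D/Vd = 264/26 ≈ 10.154 mcg/mL.
Steady-state trough Cmin,ss = C₀·f/(1−f) ≈ 10.154 × 0.3048/0.6952 ≈ 4.452 mcg/mL.
Trough 4.5 mcg/mL vs MEC 2 mcg/mL: adequate.

4.5 mcg/mL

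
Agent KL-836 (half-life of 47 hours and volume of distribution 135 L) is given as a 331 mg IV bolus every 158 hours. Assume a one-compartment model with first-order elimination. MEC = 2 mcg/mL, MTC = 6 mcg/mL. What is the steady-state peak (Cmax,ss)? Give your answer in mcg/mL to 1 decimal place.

2.7 mcg/mL

k = ln2/t½ = ln2/47 ≈ 0.014748 h⁻¹; fraction remaining f = e^(−kτ) = e^(−0.014748×158) ≈ 0.0973.
Accumulation ratio R = 1/(1 − f) ≈ 1/0.9027 ≈ 1.1078.
Each bolus raises the concentration by D/Vd = 331/135 ≈ 2.452 mcg/mL.
Steady-state peak Cmax,ss = C₀·R ≈ 2.452 × 1.1078 ≈ 2.716 mcg/mL.
Peak 2.7 mcg/mL vs MTC 6 mcg/mL: below toxic threshold.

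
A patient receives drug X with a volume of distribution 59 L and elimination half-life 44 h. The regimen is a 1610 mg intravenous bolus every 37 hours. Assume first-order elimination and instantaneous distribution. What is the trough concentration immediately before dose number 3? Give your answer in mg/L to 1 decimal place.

f = (1/2)^(τ/t½) = (1/2)^(37/44) ≈ 0.5583.
C₀ = D/Vd = 1610/59 ≈ 27.288 mg/L.
Before the 3rd dose, 2 doses have been given. Superposition: Cmin = C₀·(f + f²).
≈ 27.288 × (0.5583 + 0.3117) ≈ 27.288 × 0.8700 ≈ 23.741 mg/L.

23.7 mg/L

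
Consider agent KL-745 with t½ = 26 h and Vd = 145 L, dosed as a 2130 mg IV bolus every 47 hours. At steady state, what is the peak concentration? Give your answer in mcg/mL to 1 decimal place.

Over one 47-h interval, 47/26 ≈ 1.8077 half-lives elapse, leaving f ≈ 0.2856 of each dose.
Accumulation ratio R = 1/(1 − f) ≈ 1/0.7144 ≈ 1.3998.
Single-dose peak C₀ = D/Vd = 2130/145 ≈ 14.690 mcg/mL.
Steady-state peak Cmax,ss = C₀·R ≈ 14.690 × 1.3998 ≈ 20.563 mcg/mL.

20.6 mcg/mL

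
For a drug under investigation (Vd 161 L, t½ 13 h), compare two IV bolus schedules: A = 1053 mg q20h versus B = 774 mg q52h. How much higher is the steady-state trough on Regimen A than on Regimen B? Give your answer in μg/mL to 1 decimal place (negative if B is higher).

Regimen A: f = (1/2)^(20/13) ≈ 0.3443; Cmin,ss = (1053/161)·f/(1−f) ≈ 3.434 μg/mL.
Regimen B: f = (1/2)^(52/13) ≈ 0.0625; Cmin,ss = (774/161)·f/(1−f) ≈ 0.320 μg/mL.
Difference ≈ 3.434 − 0.320 ≈ 3.114 μg/mL.

3.1 μg/mL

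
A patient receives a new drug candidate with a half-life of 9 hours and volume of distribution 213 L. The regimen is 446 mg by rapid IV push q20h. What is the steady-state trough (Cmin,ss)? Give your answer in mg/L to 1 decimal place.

τ/t½ = 20/9 ≈ 2.2222, so fraction remaining f = (1/2)^(20/9) ≈ 0.2143.
At steady state, accumulation factor R = 1/(1 − e^(−kτ)) ≈ 1.2728.
Single-dose peak C₀ = D/Vd = 446/213 ≈ 2.094 mg/L.
Cmax,ss = C₀/(1 − f) ≈ 2.094/0.7857 ≈ 2.665 mg/L.
One interval later, Cmin,ss = Cmax,ss·e^(−kτ) ≈ 2.665 × 0.2143 ≈ 0.571 mg/L.

0.6 mg/L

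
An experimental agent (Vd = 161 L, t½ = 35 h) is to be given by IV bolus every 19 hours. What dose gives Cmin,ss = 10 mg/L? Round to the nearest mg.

736 mg

τ/t½ = 19/35 ≈ 0.54286, so f = (1/2)^(19/35) ≈ 0.686410.
Cmin,ss = (D/Vd)·f/(1−f), so D = Cmin,ss·Vd·(1−f)/f.
D = 10 × 161 × (1−f)/f ≈ 10 × 161 × 0.45686 ≈ 735.54 mg.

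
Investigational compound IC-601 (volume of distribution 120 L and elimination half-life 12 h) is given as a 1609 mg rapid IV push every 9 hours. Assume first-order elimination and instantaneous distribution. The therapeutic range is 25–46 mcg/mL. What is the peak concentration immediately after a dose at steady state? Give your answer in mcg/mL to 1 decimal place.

k = ln2/t½ = ln2/12 ≈ 0.057762 h⁻¹; fraction remaining f = e^(−kτ) = e^(−0.057762×9) ≈ 0.5946.
At steady state, accumulation factor R = 1/(1 − e^(−kτ)) ≈ 2.4667.
Each bolus raises the concentration by D/Vd = 1609/120 ≈ 13.408 mcg/mL.
Steady-state peak Cmax,ss = C₀·R ≈ 13.408 × 2.4667 ≈ 33.074 mcg/mL.
Peak 33.1 mcg/mL vs MTC 46 mcg/mL: below toxic threshold.

33.1 mcg/mL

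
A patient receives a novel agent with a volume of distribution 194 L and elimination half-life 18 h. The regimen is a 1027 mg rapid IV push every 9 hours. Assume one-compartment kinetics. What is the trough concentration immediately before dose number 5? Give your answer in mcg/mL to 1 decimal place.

9.6 mcg/mL

f = (1/2)^(τ/t½) = (1/2)^(9/18) ≈ 0.7071.
C₀ = D/Vd = 1027/194 ≈ 5.294 mcg/mL.
Before the 5th dose, 4 doses have been given. Superposition: Cmin = C₀·(f + f² + … + f^4).
≈ 5.294 × (0.7071 + 0.5000 + 0.3535 + 0.2500) ≈ 5.294 × 1.8106 ≈ 9.585 mcg/mL.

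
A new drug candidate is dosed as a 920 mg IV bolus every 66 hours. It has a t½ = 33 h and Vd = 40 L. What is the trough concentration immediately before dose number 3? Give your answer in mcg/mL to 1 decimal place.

7.2 mcg/mL

f = (1/2)^(τ/t½) = (1/2)^(66/33) ≈ 0.2500.
C₀ = D/Vd = 920/40 ≈ 23.000 mcg/mL.
Before the 3rd dose, 2 doses have been given. Superposition: Cmin = C₀·(f + f²).
≈ 23.000 × (0.2500 + 0.0625) ≈ 23.000 × 0.3125 ≈ 7.188 mcg/mL.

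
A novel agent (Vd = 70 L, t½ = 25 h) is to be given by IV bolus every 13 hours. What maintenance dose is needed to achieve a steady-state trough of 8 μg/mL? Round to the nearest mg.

τ/t½ = 13/25 ≈ 0.52, so f = (1/2)^(13/25) ≈ 0.697372.
Cmin,ss = (D/Vd)·f/(1−f), so D = Cmin,ss·Vd·(1−f)/f.
D = 8 × 70 × (1−f)/f ≈ 8 × 70 × 0.43395 ≈ 243.01 mg.

243 mg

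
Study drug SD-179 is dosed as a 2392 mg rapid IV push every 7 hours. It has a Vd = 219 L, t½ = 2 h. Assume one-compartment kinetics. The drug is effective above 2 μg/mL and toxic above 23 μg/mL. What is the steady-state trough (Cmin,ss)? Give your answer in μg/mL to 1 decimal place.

1.1 μg/mL

k = ln2/t½ = ln2/2 ≈ 0.346574 h⁻¹; fraction remaining f = e^(−kτ) = e^(−0.346574×7) ≈ 0.0884.
Accumulation ratio R = 1/(1 − f) ≈ 1/0.9116 ≈ 1.0970.
Single-dose peak C₀ = D/Vd = 2392/219 ≈ 10.922 μg/mL.
Steady-state peak Cmax,ss = C₀·R ≈ 10.922 × 1.0970 ≈ 11.981 μg/mL.
Steady-state trough Cmin,ss = Cmax,ss·f ≈ 11.981 × 0.0884 ≈ 1.059 μg/mL.
Trough 1.1 μg/mL vs MEC 2 μg/mL: subtherapeutic.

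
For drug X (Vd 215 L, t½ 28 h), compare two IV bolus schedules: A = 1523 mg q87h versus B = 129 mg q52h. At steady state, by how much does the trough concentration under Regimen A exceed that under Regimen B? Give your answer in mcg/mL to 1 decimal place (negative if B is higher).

0.7 mcg/mL

Regimen A: f = (1/2)^(87/28) ≈ 0.1161; Cmin,ss = (1523/215)·f/(1−f) ≈ 0.930 mcg/mL.
Regimen B: f = (1/2)^(52/28) ≈ 0.2760; Cmin,ss = (129/215)·f/(1−f) ≈ 0.229 mcg/mL.
Difference ≈ 0.930 − 0.229 ≈ 0.701 mcg/mL.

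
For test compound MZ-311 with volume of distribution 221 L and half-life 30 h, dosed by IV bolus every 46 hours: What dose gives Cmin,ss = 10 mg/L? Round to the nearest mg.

4187 mg

τ/t½ = 46/30 ≈ 1.5333, so f = (1/2)^(46/30) ≈ 0.345478.
Cmin,ss = (D/Vd)·f/(1−f), so D = Cmin,ss·Vd·(1−f)/f.
D = 10 × 221 × (1−f)/f ≈ 10 × 221 × 1.89454 ≈ 4186.93 mg.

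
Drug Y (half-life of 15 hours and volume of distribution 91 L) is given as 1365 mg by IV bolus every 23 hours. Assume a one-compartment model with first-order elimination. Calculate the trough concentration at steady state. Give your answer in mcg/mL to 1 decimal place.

k = ln2/t½ = ln2/15 ≈ 0.046210 h⁻¹; fraction remaining f = e^(−kτ) = e^(−0.046210×23) ≈ 0.3455.
Accumulation ratio R = 1/(1 − f) ≈ 1/0.6545 ≈ 1.5279.
Single-dose peak C₀ = D/Vd = 1365/91 ≈ 15.000 mcg/mL.
Steady-state peak Cmax,ss = C₀·R ≈ 15.000 × 1.5279 ≈ 22.919 mcg/mL.
Steady-state trough Cmin,ss = Cmax,ss·f ≈ 22.919 × 0.3455 ≈ 7.919 mcg/mL.

7.9 mcg/mL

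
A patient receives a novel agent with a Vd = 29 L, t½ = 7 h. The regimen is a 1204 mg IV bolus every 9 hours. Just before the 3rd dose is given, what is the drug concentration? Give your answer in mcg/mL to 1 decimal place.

24.0 mcg/mL

f = (1/2)^(τ/t½) = (1/2)^(9/7) ≈ 0.4102.
C₀ = D/Vd = 1204/29 ≈ 41.517 mcg/mL.
Before the 3rd dose, 2 doses have been given. Superposition: Cmin = C₀·(f + f²).
≈ 41.517 × (0.4102 + 0.1683) ≈ 41.517 × 0.5785 ≈ 24.018 mcg/mL.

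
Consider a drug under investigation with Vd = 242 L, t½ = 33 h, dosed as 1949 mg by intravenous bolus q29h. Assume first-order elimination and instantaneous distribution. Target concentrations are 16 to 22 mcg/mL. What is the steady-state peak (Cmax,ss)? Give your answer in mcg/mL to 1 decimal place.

τ/t½ = 29/33 ≈ 0.87879, so fraction remaining f = (1/2)^(29/33) ≈ 0.5438.
Accumulation ratio R = 1/(1 − f) ≈ 1/0.4562 ≈ 2.1920.
Single-dose peak C₀ = D/Vd = 1949/242 ≈ 8.054 mcg/mL.
Steady-state peak Cmax,ss = C₀·R ≈ 8.054 × 2.1920 ≈ 17.654 mcg/mL.
Peak 17.7 mcg/mL vs MTC 22 mcg/mL: below toxic threshold.

17.7 mcg/mL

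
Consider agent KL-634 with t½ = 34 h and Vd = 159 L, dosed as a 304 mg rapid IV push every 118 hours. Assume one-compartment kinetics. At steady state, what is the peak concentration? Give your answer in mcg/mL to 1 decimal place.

2.1 mcg/mL

k = ln2/t½ = ln2/34 ≈ 0.020387 h⁻¹; fraction remaining f = e^(−kτ) = e^(−0.020387×118) ≈ 0.0902.
At steady state, accumulation factor R = 1/(1 − e^(−kτ)) ≈ 1.0991.
Each bolus raises the concentration by D/Vd = 304/159 ≈ 1.912 mcg/mL.
Steady-state peak Cmax,ss = C₀·R ≈ 1.912 × 1.0991 ≈ 2.101 mcg/mL.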